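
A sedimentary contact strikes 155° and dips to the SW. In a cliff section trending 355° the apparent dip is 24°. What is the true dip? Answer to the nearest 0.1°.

52.5°

The section is 20° from the strike.
tan(true dip) = tan 24° / sin 20° = 1.3018
true dip = arctan 1.3018 = 52.47°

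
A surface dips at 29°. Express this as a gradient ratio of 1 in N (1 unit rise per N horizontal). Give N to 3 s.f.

1 : N means tan θ = 1/N, so N = 1/tan 29° = 1/0.5543

1 in 1.80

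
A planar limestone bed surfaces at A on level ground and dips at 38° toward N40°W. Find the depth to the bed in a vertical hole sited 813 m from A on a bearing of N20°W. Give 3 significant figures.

The hole lies 20° from the dip direction, so the down-dip offset is 813 × cos 20° = 763.97 m.
Depth = down-dip offset × tan(dip) = 763.97 × tan 38° = 763.97 × 0.7813
Depth = 596.88 m

597 m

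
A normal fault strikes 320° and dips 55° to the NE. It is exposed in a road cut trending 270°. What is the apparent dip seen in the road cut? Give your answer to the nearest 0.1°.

47.6°

The strike is 320° and the section trends 270°; the acute angle between them is β = 50°.
tan(apparent dip) = tan 55° · sin 50° = 1.0940
α = arctan(1.0940) = 47.57°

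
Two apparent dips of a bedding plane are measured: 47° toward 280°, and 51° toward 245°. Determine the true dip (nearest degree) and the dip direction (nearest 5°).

The two traces are lines in the plane: v₁ = (sin 280°·cos 47°, cos 280°·cos 47°, −sin 47°), v₂ = (sin 245°·cos 51°, cos 245°·cos 51°, −sin 51°).
n = v₁ × v₂ = (-0.287, -0.105, 0.246) (taken with n_z > 0).
Dip δ = arctan(|n_h|/n_z) = arctan(0.305/0.246) = 51.1°.
The horizontal component of n points toward azimuth atan2(n_x, n_y) = 250°, the dip direction.

true dip 51°, dip direction 250°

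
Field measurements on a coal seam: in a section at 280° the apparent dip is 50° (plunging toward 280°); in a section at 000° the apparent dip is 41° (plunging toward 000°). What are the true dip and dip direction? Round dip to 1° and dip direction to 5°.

The two traces are lines in the plane: v₁ = (sin 280°·cos 50°, cos 280°·cos 50°, −sin 50°), v₂ = (sin 0°·cos 41°, cos 0°·cos 41°, −sin 41°).
n = v₁ × v₂ = (-0.505, 0.415, 0.478) (taken with n_z > 0).
Dip δ = arctan(|n_h|/n_z) = arctan(0.654/0.478) = 53.8°.
The horizontal component of n points toward azimuth atan2(n_x, n_y) = 309°, the dip direction.

true dip 54°, dip direction 310°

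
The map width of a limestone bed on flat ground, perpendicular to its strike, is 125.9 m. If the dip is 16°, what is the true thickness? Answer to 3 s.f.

34.7 m

True thickness t = w · sin(dip) = 125.9 × sin 16°
t = 125.9 × 0.2756 = 34.703 m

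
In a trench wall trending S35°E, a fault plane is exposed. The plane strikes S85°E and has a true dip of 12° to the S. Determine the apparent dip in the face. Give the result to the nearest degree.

9°

The section lies 50° from the strike.
tan α = tan 12° × sin 50° = 0.2126 × 0.7660 = 0.1628
α = arctan(0.1628) = 9.25°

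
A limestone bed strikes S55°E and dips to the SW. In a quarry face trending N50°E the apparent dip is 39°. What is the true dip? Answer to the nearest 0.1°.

40.0°

The section is 75° from the strike.
tan δ = tan α / sin β = tan 39° / sin 75° = 0.8098 / 0.9659 = 0.8384
true dip = arctan 0.8384 = 39.97°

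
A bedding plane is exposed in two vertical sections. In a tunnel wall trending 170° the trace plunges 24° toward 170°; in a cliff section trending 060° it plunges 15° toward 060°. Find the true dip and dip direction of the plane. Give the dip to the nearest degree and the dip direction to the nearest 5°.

true dip 32°, dip direction 125°

The two traces are lines in the plane: v₁ = (sin 170°·cos 24°, cos 170°·cos 24°, −sin 24°), v₂ = (sin 60°·cos 15°, cos 60°·cos 15°, −sin 15°).
The plane normal is n = v₁ × v₂ ∝ (0.429, -0.299, 0.829).
tan δ = √(n_x²+n_y²)/n_z = 0.523/0.829, so δ = 32.3°.
Dip direction = azimuth of (n_x, n_y) = atan2(0.429, -0.299) = 125°.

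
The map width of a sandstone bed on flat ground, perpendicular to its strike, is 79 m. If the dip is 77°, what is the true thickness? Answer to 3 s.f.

77.0 m

True thickness t = w · sin(dip) = 79 × sin 77°
t = 79 × 0.9744 = 76.975 m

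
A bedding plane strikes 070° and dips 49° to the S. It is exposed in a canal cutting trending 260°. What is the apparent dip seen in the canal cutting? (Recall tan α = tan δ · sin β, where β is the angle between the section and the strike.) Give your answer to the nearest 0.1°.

11.3°

The section lies 10° from the strike.
tan(apparent dip) = tan 49° · sin 10° = 0.1998
apparent dip = arctan 0.1998 = 11.30°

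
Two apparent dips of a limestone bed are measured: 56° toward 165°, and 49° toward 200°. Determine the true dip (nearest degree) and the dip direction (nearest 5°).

Represent each trace as a vector plunging at its apparent dip toward its trend (east-north-up frame): v₁ = (0.145, -0.540, -0.829), v₂ = (-0.224, -0.616, -0.755).
n = v₁ × v₂ = (0.103, -0.295, 0.210) (taken with n_z > 0).
Dip δ = arctan(|n_h|/n_z) = arctan(0.313/0.210) = 56.1°.
Dip direction = atan2(0.103, -0.295) = 161° (azimuth of n's horizontal projection).

true dip 56°, dip direction 160°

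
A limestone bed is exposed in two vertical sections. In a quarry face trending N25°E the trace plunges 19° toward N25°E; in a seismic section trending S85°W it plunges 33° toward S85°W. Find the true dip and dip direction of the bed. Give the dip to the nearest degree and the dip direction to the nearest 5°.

true dip 45°, dip direction 315°

Represent each trace as a vector plunging at its apparent dip toward its trend (east-north-up frame): v₁ = (0.400, 0.857, -0.326), v₂ = (-0.835, -0.073, -0.545).
The plane normal is n = v₁ × v₂ ∝ (-0.491, 0.490, 0.687).
Dip δ = arctan(|n_h|/n_z) = arctan(0.693/0.687) = 45.3°.
Dip direction = atan2(-0.491, 0.490) = 315° (azimuth of n's horizontal projection).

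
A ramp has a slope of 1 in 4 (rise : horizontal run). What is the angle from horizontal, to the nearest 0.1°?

14.0°

tan θ = 1/4 = 0.2500
θ = arctan(0.2500) = 14.04°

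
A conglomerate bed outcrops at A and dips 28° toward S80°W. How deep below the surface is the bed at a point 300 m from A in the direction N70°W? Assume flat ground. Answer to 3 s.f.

The hole lies 30° from the dip direction, so the down-dip offset is 300 × cos 30° = 259.81 m.
Depth = down-dip offset × tan(dip) = 259.81 × tan 28° = 259.81 × 0.5317
Depth = 138.14 m

138 m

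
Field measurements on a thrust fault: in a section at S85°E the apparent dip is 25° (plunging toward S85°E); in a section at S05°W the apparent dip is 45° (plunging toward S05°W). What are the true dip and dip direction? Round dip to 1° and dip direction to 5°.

Each apparent-dip line lies in the plane. As unit vectors (x east, y north, z up), v₁ plunges 25°→S85°E and v₂ plunges 45°→S05°W.
The plane normal is n = v₁ × v₂ ∝ (0.242, -0.664, 0.641).
Dip δ = arctan(|n_h|/n_z) = arctan(0.707/0.641) = 47.8°.
Dip direction = azimuth of (n_x, n_y) = atan2(0.242, -0.664) = 160°.

true dip 48°, dip direction 160°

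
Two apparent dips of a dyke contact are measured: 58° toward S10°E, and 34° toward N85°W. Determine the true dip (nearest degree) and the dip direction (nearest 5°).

true dip 63°, dip direction 205°

Each apparent-dip line lies in the plane. As unit vectors (x east, y north, z up), v₁ plunges 58°→S10°E and v₂ plunges 34°→N85°W.
The plane normal is n = v₁ × v₂ ∝ (-0.353, -0.752, 0.424).
True dip = arccos(n_z / |n|) = arccos(0.4549) = 62.9°.
Dip direction = atan2(-0.353, -0.752) = 205° (azimuth of n's horizontal projection).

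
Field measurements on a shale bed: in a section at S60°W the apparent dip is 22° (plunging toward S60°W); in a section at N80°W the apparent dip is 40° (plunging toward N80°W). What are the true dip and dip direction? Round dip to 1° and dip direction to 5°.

true dip 43°, dip direction 305°

Represent each trace as a vector plunging at its apparent dip toward its trend (east-north-up frame): v₁ = (-0.803, -0.464, -0.375), v₂ = (-0.754, 0.133, -0.643).
n = v₁ × v₂ = (-0.348, 0.234, 0.457) (taken with n_z > 0).
tan δ = √(n_x²+n_y²)/n_z = 0.419/0.457, so δ = 42.5°.
Dip direction = atan2(-0.348, 0.234) = 304° (azimuth of n's horizontal projection).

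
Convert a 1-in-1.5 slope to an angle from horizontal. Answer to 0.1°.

33.7°

tan θ = 1/1.5 = 0.6667
θ = arctan(0.6667) = 33.69°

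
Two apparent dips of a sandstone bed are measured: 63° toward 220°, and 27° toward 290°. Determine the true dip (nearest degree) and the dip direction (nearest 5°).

true dip 63°, dip direction 215°

Represent each trace as a vector plunging at its apparent dip toward its trend (east-north-up frame): v₁ = (-0.292, -0.348, -0.891), v₂ = (-0.837, 0.305, -0.454).
Cross product v₁ × v₂ gives the pole to the plane: n ∝ (-0.429, -0.614, 0.380).
Dip δ = arctan(|n_h|/n_z) = arctan(0.749/0.380) = 63.1°.
The horizontal component of n points toward azimuth atan2(n_x, n_y) = 215°, the dip direction.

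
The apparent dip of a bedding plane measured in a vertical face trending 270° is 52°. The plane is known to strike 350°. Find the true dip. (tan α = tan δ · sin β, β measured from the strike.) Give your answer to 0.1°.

The section is 80° from the strike.
tan(true dip) = tan 52° / sin 80° = 1.2997
δ = arctan(1.2997) = 52.42°

52.4°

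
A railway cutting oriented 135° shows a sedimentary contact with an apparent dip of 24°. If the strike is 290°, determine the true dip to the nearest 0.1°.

46.5°

The section is 25° from the strike.
tan δ = tan α / sin β = tan 24° / sin 25° = 0.4452 / 0.4226 = 1.0535
δ = arctan(1.0535) = 46.49°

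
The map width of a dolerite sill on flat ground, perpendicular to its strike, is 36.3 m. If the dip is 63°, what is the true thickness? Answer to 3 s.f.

True thickness t = w · sin(dip) = 36.3 × sin 63°
t = 36.3 × 0.8910 = 32.344 m

32.3 m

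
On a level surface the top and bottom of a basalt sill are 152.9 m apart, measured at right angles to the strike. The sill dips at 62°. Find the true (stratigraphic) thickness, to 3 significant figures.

135 m

True thickness t = w · sin(dip) = 152.9 × sin 62°
t = 152.9 × 0.8829 = 135.003 m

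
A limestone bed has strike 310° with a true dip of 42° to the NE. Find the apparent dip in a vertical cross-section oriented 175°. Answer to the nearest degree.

Angle between strike (310°) and section (175°): β = 45°.
tan(apparent dip) = tan 42° · sin 45° = 0.6367
α = arctan(0.6367) = 32.48°

32°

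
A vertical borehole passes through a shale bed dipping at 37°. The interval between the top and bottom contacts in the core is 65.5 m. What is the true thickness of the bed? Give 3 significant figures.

True thickness t = h · cos(dip) = 65.5 × cos 37°
t = 65.5 × 0.7986 = 52.311 m

52.3 m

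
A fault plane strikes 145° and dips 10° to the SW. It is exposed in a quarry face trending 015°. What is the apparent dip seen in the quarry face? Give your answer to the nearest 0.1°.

The section lies 50° from the strike.
tan α = tan 10° × sin 50° = 0.1763 × 0.7660 = 0.1351
apparent dip = arctan 0.1351 = 7.69°

7.7°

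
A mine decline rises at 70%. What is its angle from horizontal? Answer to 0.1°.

35.0°

tan θ = 70/100 = 0.7000
θ = arctan(0.7000) = 34.99°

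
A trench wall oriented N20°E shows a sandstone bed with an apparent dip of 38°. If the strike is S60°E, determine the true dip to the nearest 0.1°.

β = acute angle between strike S60°E and section N20°E = 80°.
tan δ = tan α / sin β = tan 38° / sin 80° = 0.7813 / 0.9848 = 0.7933
true dip = arctan 0.7933 = 38.43°

38.4°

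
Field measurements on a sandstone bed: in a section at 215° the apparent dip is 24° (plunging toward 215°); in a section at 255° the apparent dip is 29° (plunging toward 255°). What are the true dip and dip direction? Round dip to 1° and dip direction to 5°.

Represent each trace as a vector plunging at its apparent dip toward its trend (east-north-up frame): v₁ = (-0.524, -0.748, -0.407), v₂ = (-0.845, -0.226, -0.485).
n = v₁ × v₂ = (-0.271, -0.090, 0.514) (taken with n_z > 0).
Dip δ = arctan(|n_h|/n_z) = arctan(0.285/0.514) = 29.0°.
Dip direction = atan2(-0.271, -0.090) = 252° (azimuth of n's horizontal projection).

true dip 29°, dip direction 250°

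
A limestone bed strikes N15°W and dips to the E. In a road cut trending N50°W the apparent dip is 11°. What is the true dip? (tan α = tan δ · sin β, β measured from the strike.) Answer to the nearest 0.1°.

The section is 35° from the strike.
tan δ = tan α / sin β = tan 11° / sin 35° = 0.1944 / 0.5736 = 0.3389
true dip = arctan 0.3389 = 18.72°

18.7°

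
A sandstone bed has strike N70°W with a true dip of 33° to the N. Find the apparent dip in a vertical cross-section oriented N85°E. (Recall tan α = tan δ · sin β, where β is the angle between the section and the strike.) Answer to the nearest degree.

15°

The section lies 25° from the strike.
tan(apparent dip) = tan 33° · sin 25° = 0.2745
apparent dip = arctan 0.2745 = 15.35°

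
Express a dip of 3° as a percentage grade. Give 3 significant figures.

5.24%

grade % = 100 × tan 3° = 100 × 0.0524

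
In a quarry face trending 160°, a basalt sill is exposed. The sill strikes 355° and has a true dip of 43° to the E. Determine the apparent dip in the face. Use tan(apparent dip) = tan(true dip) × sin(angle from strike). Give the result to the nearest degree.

14°

Angle between strike (355°) and section (160°): β = 15°.
tan(apparent dip) = tan 43° · sin 15° = 0.2414
α = arctan(0.2414) = 13.57°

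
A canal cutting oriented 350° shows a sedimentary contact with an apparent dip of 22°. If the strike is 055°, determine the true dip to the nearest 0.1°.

24.0°

The section is 65° from the strike.
tan(true dip) = tan 22° / sin 65° = 0.4458
true dip = arctan 0.4458 = 24.03°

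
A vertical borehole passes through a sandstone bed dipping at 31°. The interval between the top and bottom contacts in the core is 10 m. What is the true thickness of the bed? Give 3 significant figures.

8.57 m

True thickness t = h · cos(dip) = 10 × cos 31°
t = 10 × 0.8572 = 8.572 m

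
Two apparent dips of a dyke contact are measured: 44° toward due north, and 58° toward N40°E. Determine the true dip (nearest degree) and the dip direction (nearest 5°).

true dip 59°, dip direction 055°

Represent each trace as a vector plunging at its apparent dip toward its trend (east-north-up frame): v₁ = (0.000, 0.719, -0.695), v₂ = (0.341, 0.406, -0.848).
n = v₁ × v₂ = (0.328, 0.237, 0.245) (taken with n_z > 0).
tan δ = √(n_x²+n_y²)/n_z = 0.404/0.245, so δ = 58.8°.
Dip direction = atan2(0.328, 0.237) = 54° (azimuth of n's horizontal projection).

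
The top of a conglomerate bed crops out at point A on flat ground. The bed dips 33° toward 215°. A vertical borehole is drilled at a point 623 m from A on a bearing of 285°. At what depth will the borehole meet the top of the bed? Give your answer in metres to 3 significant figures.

The hole lies 70° from the dip direction, so the down-dip offset is 623 × cos 70° = 213.08 m.
Depth = down-dip offset × tan(dip) = 213.08 × tan 33° = 213.08 × 0.6494
Depth = 138.37 m

138 m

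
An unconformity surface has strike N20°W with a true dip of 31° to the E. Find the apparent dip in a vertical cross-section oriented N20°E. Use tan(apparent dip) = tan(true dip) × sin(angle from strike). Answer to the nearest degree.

21°

Angle between strike (N20°W) and section (N20°E): β = 40°.
tan α = tan 31° × sin 40° = 0.6009 × 0.6428 = 0.3862
α = arctan(0.3862) = 21.12°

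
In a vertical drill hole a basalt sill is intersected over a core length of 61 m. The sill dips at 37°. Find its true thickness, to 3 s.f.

True thickness t = h · cos(dip) = 61 × cos 37°
t = 61 × 0.7986 = 48.717 m

48.7 m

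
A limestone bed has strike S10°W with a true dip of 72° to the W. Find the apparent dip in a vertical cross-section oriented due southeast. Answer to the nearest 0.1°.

The section lies 55° from the strike.
tan α = tan 72° × sin 55° = 3.0777 × 0.8192 = 2.5211
α = arctan(2.5211) = 68.36°

68.4°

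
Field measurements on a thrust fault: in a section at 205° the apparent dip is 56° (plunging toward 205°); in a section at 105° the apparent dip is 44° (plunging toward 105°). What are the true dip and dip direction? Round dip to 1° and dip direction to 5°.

Represent each trace as a vector plunging at its apparent dip toward its trend (east-north-up frame): v₁ = (-0.236, -0.507, -0.829), v₂ = (0.695, -0.186, -0.695).
Cross product v₁ × v₂ gives the pole to the plane: n ∝ (0.198, -0.740, 0.396).
tan δ = √(n_x²+n_y²)/n_z = 0.766/0.396, so δ = 62.7°.
Dip direction = atan2(0.198, -0.740) = 165° (azimuth of n's horizontal projection).

true dip 63°, dip direction 165°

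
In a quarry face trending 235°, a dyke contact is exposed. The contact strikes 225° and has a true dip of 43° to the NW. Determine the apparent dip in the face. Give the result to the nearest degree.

9°

The strike is 225° and the section trends 235°; the acute angle between them is β = 10°.
tan(apparent dip) = tan 43° · sin 10° = 0.1619
α = arctan(0.1619) = 9.20°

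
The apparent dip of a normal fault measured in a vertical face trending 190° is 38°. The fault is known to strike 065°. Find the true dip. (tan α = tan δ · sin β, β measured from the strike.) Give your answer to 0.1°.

The section is 55° from the strike.
tan δ = tan α / sin β = tan 38° / sin 55° = 0.7813 / 0.8192 = 0.9538
true dip = arctan 0.9538 = 43.64°

43.6°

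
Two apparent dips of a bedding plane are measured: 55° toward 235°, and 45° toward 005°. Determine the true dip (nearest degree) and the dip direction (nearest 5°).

Each apparent-dip line lies in the plane. As unit vectors (x east, y north, z up), v₁ plunges 55°→235° and v₂ plunges 45°→005°.
Cross product v₁ × v₂ gives the pole to the plane: n ∝ (-0.810, 0.383, 0.311).
True dip = arccos(n_z / |n|) = arccos(0.3278) = 70.9°.
Dip direction = atan2(-0.810, 0.383) = 295° (azimuth of n's horizontal projection).

true dip 71°, dip direction 295°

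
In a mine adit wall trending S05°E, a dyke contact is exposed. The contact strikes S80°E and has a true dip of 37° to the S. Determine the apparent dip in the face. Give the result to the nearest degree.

The section lies 75° from the strike.
tan(apparent dip) = tan 37° · sin 75° = 0.7279
α = arctan(0.7279) = 36.05°

36°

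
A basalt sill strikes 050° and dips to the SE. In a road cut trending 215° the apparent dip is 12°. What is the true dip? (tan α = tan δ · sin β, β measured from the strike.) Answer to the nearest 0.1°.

39.4°

β = acute angle between strike 050° and section 215° = 15°.
tan(true dip) = tan 12° / sin 15° = 0.8213
true dip = arctan 0.8213 = 39.39°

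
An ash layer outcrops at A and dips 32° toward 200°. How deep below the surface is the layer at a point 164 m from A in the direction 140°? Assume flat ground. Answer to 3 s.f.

51.2 m

The hole lies 60° from the dip direction, so the down-dip offset is 164 × cos 60° = 82.00 m.
Depth = down-dip offset × tan(dip) = 82.00 × tan 32° = 82.00 × 0.6249
Depth = 51.24 m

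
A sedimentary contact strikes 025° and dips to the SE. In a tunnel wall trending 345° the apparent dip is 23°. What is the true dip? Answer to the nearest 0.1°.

33.4°

β = acute angle between strike 025° and section 345° = 40°.
tan(true dip) = tan 23° / sin 40° = 0.6604
δ = arctan(0.6604) = 33.44°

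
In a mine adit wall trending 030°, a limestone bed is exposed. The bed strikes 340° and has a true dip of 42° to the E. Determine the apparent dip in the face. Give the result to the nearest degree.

35°

The section lies 50° from the strike.
tan(apparent dip) = tan 42° · sin 50° = 0.6897
apparent dip = arctan 0.6897 = 34.60°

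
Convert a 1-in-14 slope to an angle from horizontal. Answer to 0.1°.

4.1°

tan θ = 1/14 = 0.0714
θ = arctan(0.0714) = 4.09°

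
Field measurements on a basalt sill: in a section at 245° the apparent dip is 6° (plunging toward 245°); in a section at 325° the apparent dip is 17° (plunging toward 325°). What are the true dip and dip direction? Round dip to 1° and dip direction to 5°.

Each apparent-dip line lies in the plane. As unit vectors (x east, y north, z up), v₁ plunges 6°→245° and v₂ plunges 17°→325°.
The plane normal is n = v₁ × v₂ ∝ (-0.205, 0.206, 0.937).
True dip = arccos(n_z / |n|) = arccos(0.9551) = 17.2°.
Dip direction = atan2(-0.205, 0.206) = 315° (azimuth of n's horizontal projection).

true dip 17°, dip direction 315°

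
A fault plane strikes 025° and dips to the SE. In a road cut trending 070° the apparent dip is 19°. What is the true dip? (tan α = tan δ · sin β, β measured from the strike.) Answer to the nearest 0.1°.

26.0°

The section is 45° from the strike.
tan δ = tan α / sin β = tan 19° / sin 45° = 0.3443 / 0.7071 = 0.4870
δ = arctan(0.4870) = 25.96°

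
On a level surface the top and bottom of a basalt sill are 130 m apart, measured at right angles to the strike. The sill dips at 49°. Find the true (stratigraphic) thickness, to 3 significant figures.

True thickness t = w · sin(dip) = 130 × sin 49°
t = 130 × 0.7547 = 98.112 m

98.1 m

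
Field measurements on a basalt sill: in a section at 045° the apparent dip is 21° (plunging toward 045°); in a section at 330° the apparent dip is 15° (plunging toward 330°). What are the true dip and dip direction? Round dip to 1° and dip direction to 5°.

The two traces are lines in the plane: v₁ = (sin 45°·cos 21°, cos 45°·cos 21°, −sin 21°), v₂ = (sin 330°·cos 15°, cos 330°·cos 15°, −sin 15°).
n = v₁ × v₂ = (0.129, 0.344, 0.871) (taken with n_z > 0).
tan δ = √(n_x²+n_y²)/n_z = 0.367/0.871, so δ = 22.9°.
The horizontal component of n points toward azimuth atan2(n_x, n_y) = 21°, the dip direction.

true dip 23°, dip direction 020°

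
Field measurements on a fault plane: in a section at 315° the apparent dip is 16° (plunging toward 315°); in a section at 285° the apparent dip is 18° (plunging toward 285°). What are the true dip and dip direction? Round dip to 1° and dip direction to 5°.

The two traces are lines in the plane: v₁ = (sin 315°·cos 16°, cos 315°·cos 16°, −sin 16°), v₂ = (sin 285°·cos 18°, cos 285°·cos 18°, −sin 18°).
The plane normal is n = v₁ × v₂ ∝ (-0.142, 0.043, 0.457).
Dip δ = arctan(|n_h|/n_z) = arctan(0.149/0.457) = 18.0°.
Dip direction = azimuth of (n_x, n_y) = atan2(-0.142, 0.043) = 287°.

true dip 18°, dip direction 285°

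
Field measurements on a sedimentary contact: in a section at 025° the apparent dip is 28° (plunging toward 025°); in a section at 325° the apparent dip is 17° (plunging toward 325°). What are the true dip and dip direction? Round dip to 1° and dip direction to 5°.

The two traces are lines in the plane: v₁ = (sin 25°·cos 28°, cos 25°·cos 28°, −sin 28°), v₂ = (sin 325°·cos 17°, cos 325°·cos 17°, −sin 17°).
Cross product v₁ × v₂ gives the pole to the plane: n ∝ (0.134, 0.367, 0.731).
True dip = arccos(n_z / |n|) = arccos(0.8822) = 28.1°.
The horizontal component of n points toward azimuth atan2(n_x, n_y) = 20°, the dip direction.

true dip 28°, dip direction 020°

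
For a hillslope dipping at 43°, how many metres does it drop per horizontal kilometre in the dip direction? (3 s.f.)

drop per km = 1000 × tan 43° = 1000 × 0.9325

933 m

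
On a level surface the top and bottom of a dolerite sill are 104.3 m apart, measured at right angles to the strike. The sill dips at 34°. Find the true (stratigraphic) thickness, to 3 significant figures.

True thickness t = w · sin(dip) = 104.3 × sin 34°
t = 104.3 × 0.5592 = 58.324 m

58.3 m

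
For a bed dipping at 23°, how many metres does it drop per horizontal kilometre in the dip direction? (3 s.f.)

drop per km = 1000 × tan 23° = 1000 × 0.4245

424 m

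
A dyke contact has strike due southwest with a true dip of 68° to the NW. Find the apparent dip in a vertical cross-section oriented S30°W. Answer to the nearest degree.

Angle between strike (due southwest) and section (S30°W): β = 15°.
tan(apparent dip) = tan 68° · sin 15° = 0.6406
α = arctan(0.6406) = 32.64°

33°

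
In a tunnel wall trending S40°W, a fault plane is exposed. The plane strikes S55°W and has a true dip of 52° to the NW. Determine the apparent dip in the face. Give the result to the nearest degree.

18°

The section lies 15° from the strike.
tan α = tan 52° × sin 15° = 1.2799 × 0.2588 = 0.3313
α = arctan(0.3313) = 18.33°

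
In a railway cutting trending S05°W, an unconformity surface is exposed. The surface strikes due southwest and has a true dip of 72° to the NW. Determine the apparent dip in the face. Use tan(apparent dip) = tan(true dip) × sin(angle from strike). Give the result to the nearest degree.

63°

The strike is due southwest and the section trends S05°W; the acute angle between them is β = 40°.
tan(apparent dip) = tan 72° · sin 40° = 1.9783
apparent dip = arctan 1.9783 = 63.18°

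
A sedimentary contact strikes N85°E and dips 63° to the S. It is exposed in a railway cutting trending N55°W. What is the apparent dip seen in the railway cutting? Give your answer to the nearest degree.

52°

Angle between strike (N85°E) and section (N55°W): β = 40°.
tan α = tan 63° × sin 40° = 1.9626 × 0.6428 = 1.2615
α = arctan(1.2615) = 51.60°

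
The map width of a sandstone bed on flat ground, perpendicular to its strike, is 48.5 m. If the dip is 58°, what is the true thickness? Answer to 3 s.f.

True thickness t = w · sin(dip) = 48.5 × sin 58°
t = 48.5 × 0.8480 = 41.130 m

41.1 m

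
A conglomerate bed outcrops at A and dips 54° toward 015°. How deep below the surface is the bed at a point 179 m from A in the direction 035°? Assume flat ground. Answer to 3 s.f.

The hole lies 20° from the dip direction, so the down-dip offset is 179 × cos 20° = 168.20 m.
Depth = down-dip offset × tan(dip) = 168.20 × tan 54° = 168.20 × 1.3764
Depth = 231.51 m

232 m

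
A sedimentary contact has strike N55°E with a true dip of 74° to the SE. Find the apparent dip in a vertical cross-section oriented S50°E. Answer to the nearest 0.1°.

The strike is N55°E and the section trends S50°E; the acute angle between them is β = 75°.
tan α = tan 74° × sin 75° = 3.4874 × 0.9659 = 3.3686
apparent dip = arctan 3.3686 = 73.47°

73.5°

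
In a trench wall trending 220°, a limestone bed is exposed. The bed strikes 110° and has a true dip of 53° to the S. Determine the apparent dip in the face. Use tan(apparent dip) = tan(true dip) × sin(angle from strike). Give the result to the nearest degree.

The strike is 110° and the section trends 220°; the acute angle between them is β = 70°.
tan(apparent dip) = tan 53° · sin 70° = 1.2470
α = arctan(1.2470) = 51.27°

51°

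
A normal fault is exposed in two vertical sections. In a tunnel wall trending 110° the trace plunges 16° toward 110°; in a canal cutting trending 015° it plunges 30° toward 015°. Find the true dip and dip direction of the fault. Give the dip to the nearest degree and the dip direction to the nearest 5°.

true dip 34°, dip direction 045°

Represent each trace as a vector plunging at its apparent dip toward its trend (east-north-up frame): v₁ = (0.903, -0.329, -0.276), v₂ = (0.224, 0.837, -0.500).
Cross product v₁ × v₂ gives the pole to the plane: n ∝ (0.395, 0.390, 0.829).
tan δ = √(n_x²+n_y²)/n_z = 0.555/0.829, so δ = 33.8°.
The horizontal component of n points toward azimuth atan2(n_x, n_y) = 45°, the dip direction.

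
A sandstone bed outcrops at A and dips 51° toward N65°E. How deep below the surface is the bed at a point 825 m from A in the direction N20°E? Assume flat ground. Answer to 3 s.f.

The hole lies 45° from the dip direction, so the down-dip offset is 825 × cos 45° = 583.36 m.
Depth = down-dip offset × tan(dip) = 583.36 × tan 51° = 583.36 × 1.2349
Depth = 720.39 m

720 m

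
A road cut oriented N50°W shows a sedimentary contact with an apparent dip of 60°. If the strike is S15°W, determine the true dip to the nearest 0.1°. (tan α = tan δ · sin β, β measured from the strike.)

β = acute angle between strike S15°W and section N50°W = 65°.
tan δ = tan α / sin β = tan 60° / sin 65° = 1.7321 / 0.9063 = 1.9111
δ = arctan(1.9111) = 62.38°

62.4°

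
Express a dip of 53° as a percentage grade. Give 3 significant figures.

133%

grade % = 100 × tan 53° = 100 × 1.3270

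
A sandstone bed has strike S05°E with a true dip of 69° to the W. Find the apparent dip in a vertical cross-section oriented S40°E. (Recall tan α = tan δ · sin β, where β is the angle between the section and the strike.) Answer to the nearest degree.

Angle between strike (S05°E) and section (S40°E): β = 35°.
tan(apparent dip) = tan 69° · sin 35° = 1.4942
apparent dip = arctan 1.4942 = 56.21°

56°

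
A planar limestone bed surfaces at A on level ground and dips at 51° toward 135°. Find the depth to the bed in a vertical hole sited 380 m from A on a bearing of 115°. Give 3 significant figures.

The hole lies 20° from the dip direction, so the down-dip offset is 380 × cos 20° = 357.08 m.
Depth = down-dip offset × tan(dip) = 357.08 × tan 51° = 357.08 × 1.2349
Depth = 440.96 m

441 m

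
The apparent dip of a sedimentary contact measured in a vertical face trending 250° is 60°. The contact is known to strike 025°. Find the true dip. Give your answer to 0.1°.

67.8°

β = acute angle between strike 025° and section 250° = 45°.
tan δ = tan α / sin β = tan 60° / sin 45° = 1.7321 / 0.7071 = 2.4495
true dip = arctan 2.4495 = 67.79°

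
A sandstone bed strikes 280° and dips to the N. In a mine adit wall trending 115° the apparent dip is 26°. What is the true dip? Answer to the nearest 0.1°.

The section is 15° from the strike.
tan(true dip) = tan 26° / sin 15° = 1.8845
true dip = arctan 1.8845 = 62.05°

62.0°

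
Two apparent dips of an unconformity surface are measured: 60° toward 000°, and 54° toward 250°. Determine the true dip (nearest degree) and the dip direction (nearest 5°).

true dip 70°, dip direction 310°

Each apparent-dip line lies in the plane. As unit vectors (x east, y north, z up), v₁ plunges 60°→000° and v₂ plunges 54°→250°.
n = v₁ × v₂ = (-0.579, 0.478, 0.276) (taken with n_z > 0).
tan δ = √(n_x²+n_y²)/n_z = 0.751/0.276, so δ = 69.8°.
The horizontal component of n points toward azimuth atan2(n_x, n_y) = 310°, the dip direction.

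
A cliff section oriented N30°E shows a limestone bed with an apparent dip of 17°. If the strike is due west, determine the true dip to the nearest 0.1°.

The section is 60° from the strike.
tan δ = tan α / sin β = tan 17° / sin 60° = 0.3057 / 0.8660 = 0.3530
true dip = arctan 0.3530 = 19.44°

19.4°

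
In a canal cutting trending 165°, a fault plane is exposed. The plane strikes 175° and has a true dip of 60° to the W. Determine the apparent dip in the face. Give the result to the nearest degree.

The section lies 10° from the strike.
tan(apparent dip) = tan 60° · sin 10° = 0.3008
apparent dip = arctan 0.3008 = 16.74°

17°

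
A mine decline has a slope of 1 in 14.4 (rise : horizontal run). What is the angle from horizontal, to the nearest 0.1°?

tan θ = 1/14.4 = 0.0694
θ = arctan(0.0694) = 3.97°

4.0°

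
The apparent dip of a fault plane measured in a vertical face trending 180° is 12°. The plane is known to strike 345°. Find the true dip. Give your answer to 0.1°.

39.4°

The section is 15° from the strike.
tan δ = tan α / sin β = tan 12° / sin 15° = 0.2126 / 0.2588 = 0.8213
true dip = arctan 0.8213 = 39.39°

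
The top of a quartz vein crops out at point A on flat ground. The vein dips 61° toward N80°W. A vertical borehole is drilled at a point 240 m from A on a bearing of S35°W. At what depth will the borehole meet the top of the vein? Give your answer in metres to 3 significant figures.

183 m

The hole lies 65° from the dip direction, so the down-dip offset is 240 × cos 65° = 101.43 m.
Depth = down-dip offset × tan(dip) = 101.43 × tan 61° = 101.43 × 1.8040
Depth = 182.98 m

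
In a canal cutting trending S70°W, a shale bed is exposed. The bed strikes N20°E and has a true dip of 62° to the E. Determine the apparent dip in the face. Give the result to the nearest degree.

55°

The section lies 50° from the strike.
tan α = tan 62° × sin 50° = 1.8807 × 0.7660 = 1.4407
apparent dip = arctan 1.4407 = 55.24°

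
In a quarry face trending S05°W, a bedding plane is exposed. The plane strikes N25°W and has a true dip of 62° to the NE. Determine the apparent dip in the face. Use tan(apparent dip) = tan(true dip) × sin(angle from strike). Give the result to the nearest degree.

The strike is N25°W and the section trends S05°W; the acute angle between them is β = 30°.
tan α = tan 62° × sin 30° = 1.8807 × 0.5000 = 0.9404
α = arctan(0.9404) = 43.24°

43°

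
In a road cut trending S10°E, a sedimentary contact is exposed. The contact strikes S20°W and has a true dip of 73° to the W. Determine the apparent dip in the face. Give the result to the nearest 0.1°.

58.6°

The strike is S20°W and the section trends S10°E; the acute angle between them is β = 30°.
tan(apparent dip) = tan 73° · sin 30° = 1.6354
α = arctan(1.6354) = 58.56°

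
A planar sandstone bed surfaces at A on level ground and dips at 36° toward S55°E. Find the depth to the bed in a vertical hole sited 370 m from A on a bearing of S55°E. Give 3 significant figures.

The hole is directly down-dip from the outcrop, so the down-dip offset is 370 m.
Depth = down-dip offset × tan(dip) = 370.00 × tan 36° = 370.00 × 0.7265
Depth = 268.82 m

269 m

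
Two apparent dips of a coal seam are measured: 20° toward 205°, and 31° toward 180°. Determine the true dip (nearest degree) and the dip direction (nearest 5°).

Each apparent-dip line lies in the plane. As unit vectors (x east, y north, z up), v₁ plunges 20°→205° and v₂ plunges 31°→180°.
n = v₁ × v₂ = (0.145, -0.205, 0.340) (taken with n_z > 0).
Dip δ = arctan(|n_h|/n_z) = arctan(0.251/0.340) = 36.4°.
The horizontal component of n points toward azimuth atan2(n_x, n_y) = 145°, the dip direction.

true dip 36°, dip direction 145°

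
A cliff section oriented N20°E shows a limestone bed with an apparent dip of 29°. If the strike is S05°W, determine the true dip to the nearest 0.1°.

65.0°

The section is 15° from the strike.
tan δ = tan α / sin β = tan 29° / sin 15° = 0.5543 / 0.2588 = 2.1417
true dip = arctan 2.1417 = 64.97°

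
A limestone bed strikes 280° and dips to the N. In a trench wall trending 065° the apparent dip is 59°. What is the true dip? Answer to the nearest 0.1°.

The section is 35° from the strike.
tan(true dip) = tan 59° / sin 35° = 2.9016
true dip = arctan 2.9016 = 70.98°

71.0°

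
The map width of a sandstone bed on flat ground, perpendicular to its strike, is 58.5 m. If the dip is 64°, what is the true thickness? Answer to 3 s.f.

True thickness t = w · sin(dip) = 58.5 × sin 64°
t = 58.5 × 0.8988 = 52.579 m

52.6 m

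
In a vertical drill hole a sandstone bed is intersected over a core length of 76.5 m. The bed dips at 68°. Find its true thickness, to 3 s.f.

28.7 m

True thickness t = h · cos(dip) = 76.5 × cos 68°
t = 76.5 × 0.3746 = 28.657 m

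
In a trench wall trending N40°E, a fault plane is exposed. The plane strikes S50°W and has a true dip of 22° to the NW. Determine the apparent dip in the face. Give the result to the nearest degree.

Angle between strike (S50°W) and section (N40°E): β = 10°.
tan α = tan 22° × sin 10° = 0.4040 × 0.1736 = 0.0702
apparent dip = arctan 0.0702 = 4.01°

4°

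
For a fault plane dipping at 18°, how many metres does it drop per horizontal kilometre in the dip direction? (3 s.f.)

drop per km = 1000 × tan 18° = 1000 × 0.3249

325 m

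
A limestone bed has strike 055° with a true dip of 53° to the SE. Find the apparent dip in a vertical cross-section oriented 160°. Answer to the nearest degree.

Angle between strike (055°) and section (160°): β = 75°.
tan α = tan 53° × sin 75° = 1.3270 × 0.9659 = 1.2818
α = arctan(1.2818) = 52.04°

52°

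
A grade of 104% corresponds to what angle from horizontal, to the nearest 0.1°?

tan θ = 104/100 = 1.0400
θ = arctan(1.0400) = 46.12°

46.1°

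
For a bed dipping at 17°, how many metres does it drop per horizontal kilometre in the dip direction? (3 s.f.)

306 m

drop per km = 1000 × tan 17° = 1000 × 0.3057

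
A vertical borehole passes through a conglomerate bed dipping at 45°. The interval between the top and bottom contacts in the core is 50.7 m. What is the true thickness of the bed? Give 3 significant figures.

35.9 m

True thickness t = h · cos(dip) = 50.7 × cos 45°
t = 50.7 × 0.7071 = 35.850 m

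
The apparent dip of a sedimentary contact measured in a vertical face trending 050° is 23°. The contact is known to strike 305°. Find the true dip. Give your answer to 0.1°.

β = acute angle between strike 305° and section 050° = 75°.
tan δ = tan α / sin β = tan 23° / sin 75° = 0.4245 / 0.9659 = 0.4394
true dip = arctan 0.4394 = 23.72°

23.7°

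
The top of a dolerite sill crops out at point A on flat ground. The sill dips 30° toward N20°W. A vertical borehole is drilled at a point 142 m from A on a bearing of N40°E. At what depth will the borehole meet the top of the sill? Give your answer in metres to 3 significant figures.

The hole lies 60° from the dip direction, so the down-dip offset is 142 × cos 60° = 71.00 m.
Depth = down-dip offset × tan(dip) = 71.00 × tan 30° = 71.00 × 0.5774
Depth = 40.99 m

41.0 m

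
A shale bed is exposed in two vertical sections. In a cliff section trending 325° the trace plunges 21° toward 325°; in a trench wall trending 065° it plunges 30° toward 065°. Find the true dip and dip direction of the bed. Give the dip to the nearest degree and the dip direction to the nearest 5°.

true dip 37°, dip direction 025°

Represent each trace as a vector plunging at its apparent dip toward its trend (east-north-up frame): v₁ = (-0.535, 0.765, -0.358), v₂ = (0.785, 0.366, -0.500).
The plane normal is n = v₁ × v₂ ∝ (0.251, 0.549, 0.796).
True dip = arccos(n_z / |n|) = arccos(0.7968) = 37.2°.
Dip direction = azimuth of (n_x, n_y) = atan2(0.251, 0.549) = 25°.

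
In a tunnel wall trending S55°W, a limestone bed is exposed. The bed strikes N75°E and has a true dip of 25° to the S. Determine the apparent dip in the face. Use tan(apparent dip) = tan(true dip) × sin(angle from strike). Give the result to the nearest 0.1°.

9.1°

The section lies 20° from the strike.
tan(apparent dip) = tan 25° · sin 20° = 0.1595
α = arctan(0.1595) = 9.06°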